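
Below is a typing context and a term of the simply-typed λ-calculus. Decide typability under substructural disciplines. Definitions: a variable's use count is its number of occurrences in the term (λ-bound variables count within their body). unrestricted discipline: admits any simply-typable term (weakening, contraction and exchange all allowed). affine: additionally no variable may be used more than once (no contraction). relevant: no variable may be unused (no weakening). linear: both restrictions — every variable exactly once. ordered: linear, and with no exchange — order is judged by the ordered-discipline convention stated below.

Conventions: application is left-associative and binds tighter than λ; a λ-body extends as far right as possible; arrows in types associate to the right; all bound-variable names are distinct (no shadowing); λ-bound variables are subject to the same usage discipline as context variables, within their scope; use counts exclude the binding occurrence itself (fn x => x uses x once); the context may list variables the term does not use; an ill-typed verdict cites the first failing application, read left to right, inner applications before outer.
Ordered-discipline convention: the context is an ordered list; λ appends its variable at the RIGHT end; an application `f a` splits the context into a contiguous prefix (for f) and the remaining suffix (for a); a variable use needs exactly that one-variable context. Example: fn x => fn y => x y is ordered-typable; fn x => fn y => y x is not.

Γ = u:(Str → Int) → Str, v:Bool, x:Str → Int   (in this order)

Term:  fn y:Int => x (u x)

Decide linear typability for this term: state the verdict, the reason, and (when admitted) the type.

no — needs contraction — x ×2; v, y left unused
variable uses: u ×1; v ×0; x ×2; y [bound] ×0
uses in reading order: x, u, x
typing: the term checks, with type Int → Int
across the five disciplines: ordered ✗ | linear ✗ | affine ✗ | relevant ✗ | unrestricted ✓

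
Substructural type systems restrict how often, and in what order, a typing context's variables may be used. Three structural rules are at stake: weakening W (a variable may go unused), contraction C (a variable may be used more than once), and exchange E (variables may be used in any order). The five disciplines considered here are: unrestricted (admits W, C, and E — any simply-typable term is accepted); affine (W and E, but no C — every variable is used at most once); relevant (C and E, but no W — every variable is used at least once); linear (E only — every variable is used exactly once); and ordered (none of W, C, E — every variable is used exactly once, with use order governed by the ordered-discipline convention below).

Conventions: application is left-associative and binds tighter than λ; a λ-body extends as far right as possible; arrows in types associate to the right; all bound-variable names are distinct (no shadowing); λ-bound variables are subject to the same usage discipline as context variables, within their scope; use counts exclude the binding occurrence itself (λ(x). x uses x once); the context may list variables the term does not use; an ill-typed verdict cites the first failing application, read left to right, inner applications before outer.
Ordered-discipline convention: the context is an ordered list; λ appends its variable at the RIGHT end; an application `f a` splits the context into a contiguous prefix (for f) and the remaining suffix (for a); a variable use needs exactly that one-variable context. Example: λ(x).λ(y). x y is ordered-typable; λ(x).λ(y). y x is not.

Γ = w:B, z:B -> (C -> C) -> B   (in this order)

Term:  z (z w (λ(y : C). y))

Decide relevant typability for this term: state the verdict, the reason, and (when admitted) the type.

yes — w, z, y: all used, weakening unneeded; term : (C -> C) -> B
use counts: w: 1×; z: 2×; y [bound]: 1×
uses in reading order: z, z, w, y
typing: well-typed — term : (C -> C) -> B
across the five disciplines: ordered ✗; linear ✗; affine ✗; relevant ✓; unrestricted ✓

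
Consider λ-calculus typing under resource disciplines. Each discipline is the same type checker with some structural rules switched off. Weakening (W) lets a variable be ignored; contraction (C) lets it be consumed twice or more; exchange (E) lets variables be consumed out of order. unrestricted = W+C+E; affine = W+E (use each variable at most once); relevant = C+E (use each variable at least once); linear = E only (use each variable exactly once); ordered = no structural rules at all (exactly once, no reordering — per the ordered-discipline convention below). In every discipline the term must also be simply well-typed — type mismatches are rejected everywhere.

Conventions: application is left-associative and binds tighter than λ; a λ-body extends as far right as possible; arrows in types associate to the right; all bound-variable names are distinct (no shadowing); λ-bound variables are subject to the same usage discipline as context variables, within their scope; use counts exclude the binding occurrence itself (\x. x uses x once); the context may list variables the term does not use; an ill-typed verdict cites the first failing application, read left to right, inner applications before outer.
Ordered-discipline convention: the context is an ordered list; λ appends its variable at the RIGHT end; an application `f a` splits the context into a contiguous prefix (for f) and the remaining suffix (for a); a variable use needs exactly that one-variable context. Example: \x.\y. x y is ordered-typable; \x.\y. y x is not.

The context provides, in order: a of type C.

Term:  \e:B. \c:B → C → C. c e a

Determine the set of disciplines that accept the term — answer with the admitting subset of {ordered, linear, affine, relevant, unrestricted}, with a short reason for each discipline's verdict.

admitted in: linear, affine, relevant, unrestricted
usage: a=1; e [bound]=1; c [bound]=1
left-to-right use order: c, e, a
typing: well-typed — term : B → (B → C → C) → C
ordered ✗ (no contiguous prefix/suffix split fits c, e, a)
linear ✓ (exactly-once usage across a, e, c)
affine ✓ (none of a, e, c used more than once)
relevant ✓ (at least one use each (a, e, c))
unrestricted ✓ (type-checks (B → (B → C → C) → C) and nothing is barred)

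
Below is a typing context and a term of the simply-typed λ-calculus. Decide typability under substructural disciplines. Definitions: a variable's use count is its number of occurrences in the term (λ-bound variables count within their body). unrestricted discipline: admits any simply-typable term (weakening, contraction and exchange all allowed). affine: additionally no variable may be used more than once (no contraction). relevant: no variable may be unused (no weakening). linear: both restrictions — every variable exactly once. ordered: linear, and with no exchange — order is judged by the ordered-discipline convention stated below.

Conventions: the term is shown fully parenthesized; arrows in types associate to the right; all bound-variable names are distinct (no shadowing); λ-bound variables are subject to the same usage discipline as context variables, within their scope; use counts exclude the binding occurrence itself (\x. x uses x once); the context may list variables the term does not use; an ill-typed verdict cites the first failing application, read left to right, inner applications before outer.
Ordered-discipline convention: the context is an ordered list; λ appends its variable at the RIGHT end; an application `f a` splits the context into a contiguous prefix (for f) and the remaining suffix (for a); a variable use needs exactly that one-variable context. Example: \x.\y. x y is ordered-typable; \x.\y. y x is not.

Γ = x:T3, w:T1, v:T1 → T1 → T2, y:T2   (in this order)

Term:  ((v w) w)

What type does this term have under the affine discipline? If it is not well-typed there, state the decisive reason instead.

not well-typed under affine — repeated use of w ×2
use counts: x: 0, w: 2, v: 1, y: 0
uses in reading order: v, w, w
typing: ✓ — T2
all disciplines: ordered ✗ | linear ✗ | affine ✗ | relevant ✗ | unrestricted ✓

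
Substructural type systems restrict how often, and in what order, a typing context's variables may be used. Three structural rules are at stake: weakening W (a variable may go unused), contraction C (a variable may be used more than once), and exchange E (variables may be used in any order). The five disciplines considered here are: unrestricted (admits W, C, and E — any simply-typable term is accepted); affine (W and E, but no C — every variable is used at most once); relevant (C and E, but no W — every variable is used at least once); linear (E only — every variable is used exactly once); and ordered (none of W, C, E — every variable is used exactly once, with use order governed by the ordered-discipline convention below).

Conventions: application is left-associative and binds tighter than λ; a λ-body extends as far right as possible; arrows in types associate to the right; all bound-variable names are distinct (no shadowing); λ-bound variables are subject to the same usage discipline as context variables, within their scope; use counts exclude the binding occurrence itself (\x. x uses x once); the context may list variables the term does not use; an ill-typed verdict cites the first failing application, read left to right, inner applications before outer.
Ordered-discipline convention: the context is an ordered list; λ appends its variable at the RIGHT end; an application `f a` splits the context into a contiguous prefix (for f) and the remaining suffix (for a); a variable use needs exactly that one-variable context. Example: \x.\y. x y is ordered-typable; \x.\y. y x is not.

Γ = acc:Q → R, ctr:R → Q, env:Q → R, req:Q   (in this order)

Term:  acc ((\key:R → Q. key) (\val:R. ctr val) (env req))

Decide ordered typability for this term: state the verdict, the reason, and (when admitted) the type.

yes — acc, ctr, env, req, key, val: once each, no exchange needed; term : R
variable uses: acc: 1, ctr: 1, env: 1, req: 1, key [bound]: 1, val [bound]: 1
left-to-right use order: acc, key, ctr, val, env, req
typing: well-typed at R
per-discipline verdicts: ordered ✓ | linear ✓ | affine ✓ | relevant ✓ | unrestricted ✓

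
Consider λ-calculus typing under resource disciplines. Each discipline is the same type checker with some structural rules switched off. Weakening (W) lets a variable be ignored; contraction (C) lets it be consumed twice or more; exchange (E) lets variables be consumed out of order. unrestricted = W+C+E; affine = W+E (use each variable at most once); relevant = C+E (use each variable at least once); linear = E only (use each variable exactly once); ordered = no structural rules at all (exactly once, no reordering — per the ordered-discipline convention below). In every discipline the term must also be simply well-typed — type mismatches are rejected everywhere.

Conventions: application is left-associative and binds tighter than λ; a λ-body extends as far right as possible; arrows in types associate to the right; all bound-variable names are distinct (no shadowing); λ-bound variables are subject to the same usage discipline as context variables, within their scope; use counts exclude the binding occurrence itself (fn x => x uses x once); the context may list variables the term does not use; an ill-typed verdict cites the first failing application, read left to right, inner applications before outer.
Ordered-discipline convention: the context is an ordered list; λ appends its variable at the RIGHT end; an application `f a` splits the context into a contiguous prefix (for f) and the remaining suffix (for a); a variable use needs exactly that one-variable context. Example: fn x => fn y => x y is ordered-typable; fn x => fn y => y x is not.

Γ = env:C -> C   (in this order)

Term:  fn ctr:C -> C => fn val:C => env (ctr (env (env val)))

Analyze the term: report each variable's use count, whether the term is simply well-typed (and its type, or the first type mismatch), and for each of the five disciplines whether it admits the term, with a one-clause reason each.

usage: env: 3×; ctr [bound]: 1×; val [bound]: 1×
left-to-right use order: env, ctr, env, env, val
typing: ✓ — (C -> C) -> C -> C
ordered: ✗ — needs contraction — env ×3
linear: ✗ — needs contraction — env ×3
affine: ✗ — needs contraction — env ×3
relevant: ✓ — every one of env, ctr, val appears
unrestricted: ✓ — well-typed at (C -> C) -> C -> C; no restrictions here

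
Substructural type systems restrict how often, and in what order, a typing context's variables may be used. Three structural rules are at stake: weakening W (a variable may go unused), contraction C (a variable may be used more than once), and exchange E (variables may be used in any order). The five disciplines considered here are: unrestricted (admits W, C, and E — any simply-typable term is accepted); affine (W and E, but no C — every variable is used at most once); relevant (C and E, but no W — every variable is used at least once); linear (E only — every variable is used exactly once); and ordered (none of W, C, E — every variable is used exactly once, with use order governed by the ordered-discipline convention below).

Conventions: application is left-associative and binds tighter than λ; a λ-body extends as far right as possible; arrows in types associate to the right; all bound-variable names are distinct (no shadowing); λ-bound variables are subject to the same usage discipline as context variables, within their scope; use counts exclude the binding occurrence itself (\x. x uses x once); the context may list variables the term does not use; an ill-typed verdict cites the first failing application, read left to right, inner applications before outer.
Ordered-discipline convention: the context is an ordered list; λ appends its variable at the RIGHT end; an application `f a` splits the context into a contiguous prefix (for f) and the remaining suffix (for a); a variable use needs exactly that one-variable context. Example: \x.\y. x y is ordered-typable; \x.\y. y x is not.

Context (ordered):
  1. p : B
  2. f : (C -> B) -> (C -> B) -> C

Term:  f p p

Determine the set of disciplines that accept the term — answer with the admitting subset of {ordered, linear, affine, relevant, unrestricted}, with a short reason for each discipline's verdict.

admitting disciplines: none
counts: p: 2, f: 1
use order (left to right): f, p, p
typing: ill-typed: a function awaiting C -> B gets B
ordered: ✗, fails simple typing
linear: ✗, a type mismatch blocks all five
affine: ✗, the type mismatch rejects it
relevant: ✗, not simply typable
unrestricted: ✗, fails simple typing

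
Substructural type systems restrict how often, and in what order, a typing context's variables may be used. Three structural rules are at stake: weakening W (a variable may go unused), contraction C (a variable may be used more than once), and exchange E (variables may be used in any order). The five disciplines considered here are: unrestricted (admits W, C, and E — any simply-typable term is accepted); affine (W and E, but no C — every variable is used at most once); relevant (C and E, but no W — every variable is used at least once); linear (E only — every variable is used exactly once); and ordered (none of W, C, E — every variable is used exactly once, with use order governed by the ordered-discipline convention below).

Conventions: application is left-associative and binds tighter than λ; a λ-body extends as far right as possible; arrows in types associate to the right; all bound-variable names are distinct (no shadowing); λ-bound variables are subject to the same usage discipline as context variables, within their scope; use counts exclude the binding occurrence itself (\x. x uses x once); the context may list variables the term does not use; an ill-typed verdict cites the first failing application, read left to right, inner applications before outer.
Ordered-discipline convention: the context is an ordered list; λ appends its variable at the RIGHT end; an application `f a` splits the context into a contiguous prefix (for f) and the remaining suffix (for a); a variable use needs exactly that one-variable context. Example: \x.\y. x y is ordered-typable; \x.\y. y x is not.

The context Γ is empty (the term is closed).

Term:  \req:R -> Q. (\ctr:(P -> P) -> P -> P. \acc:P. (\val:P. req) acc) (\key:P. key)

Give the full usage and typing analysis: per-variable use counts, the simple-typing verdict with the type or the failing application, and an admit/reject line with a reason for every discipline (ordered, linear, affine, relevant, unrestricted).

variable uses: req (λ-bound): 1×, ctr (λ-bound): 0×, acc (λ-bound): 1×, val (λ-bound): 0×, key (λ-bound): 1×
left-to-right use order: req, acc, key
typing: ill-typed: a function awaiting (P -> P) -> P -> P gets P -> P
ordered ✗ (fails simple typing)
linear ✗ (a type mismatch blocks all five)
affine ✗ (the type mismatch rejects it)
relevant ✗ (not simply typable)
unrestricted ✗ (fails simple typing)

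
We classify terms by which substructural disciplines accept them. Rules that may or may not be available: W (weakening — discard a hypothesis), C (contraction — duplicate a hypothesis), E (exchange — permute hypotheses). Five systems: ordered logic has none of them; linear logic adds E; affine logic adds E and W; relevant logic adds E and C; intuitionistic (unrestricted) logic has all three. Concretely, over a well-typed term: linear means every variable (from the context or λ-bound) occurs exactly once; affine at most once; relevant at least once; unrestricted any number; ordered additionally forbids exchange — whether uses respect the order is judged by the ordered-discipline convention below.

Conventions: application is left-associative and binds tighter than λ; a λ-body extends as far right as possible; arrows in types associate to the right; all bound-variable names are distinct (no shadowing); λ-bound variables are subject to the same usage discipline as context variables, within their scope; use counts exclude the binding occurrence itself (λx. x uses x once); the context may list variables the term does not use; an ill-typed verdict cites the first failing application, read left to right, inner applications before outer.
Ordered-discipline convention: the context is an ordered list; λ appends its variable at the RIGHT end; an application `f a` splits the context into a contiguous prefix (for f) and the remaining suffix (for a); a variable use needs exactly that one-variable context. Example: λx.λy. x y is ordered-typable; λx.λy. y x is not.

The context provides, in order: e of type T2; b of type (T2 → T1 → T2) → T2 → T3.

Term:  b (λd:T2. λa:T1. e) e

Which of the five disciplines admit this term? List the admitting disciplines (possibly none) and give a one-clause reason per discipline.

admitting disciplines: unrestricted
variable uses: e ×2, b ×1, d [bound] ×0, a [bound] ×0
uses in reading order: b, e, e
typing: well-typed — term : T3
ordered: ✗ — uses contraction: e ×2; unused: d, a — weakening required
linear: ✗ — uses contraction: e ×2; unused: d, a — weakening required
affine: ✗ — uses contraction: e ×2
relevant: ✗ — unused: d, a — weakening required
unrestricted: ✓ — typability at T3 is all that's needed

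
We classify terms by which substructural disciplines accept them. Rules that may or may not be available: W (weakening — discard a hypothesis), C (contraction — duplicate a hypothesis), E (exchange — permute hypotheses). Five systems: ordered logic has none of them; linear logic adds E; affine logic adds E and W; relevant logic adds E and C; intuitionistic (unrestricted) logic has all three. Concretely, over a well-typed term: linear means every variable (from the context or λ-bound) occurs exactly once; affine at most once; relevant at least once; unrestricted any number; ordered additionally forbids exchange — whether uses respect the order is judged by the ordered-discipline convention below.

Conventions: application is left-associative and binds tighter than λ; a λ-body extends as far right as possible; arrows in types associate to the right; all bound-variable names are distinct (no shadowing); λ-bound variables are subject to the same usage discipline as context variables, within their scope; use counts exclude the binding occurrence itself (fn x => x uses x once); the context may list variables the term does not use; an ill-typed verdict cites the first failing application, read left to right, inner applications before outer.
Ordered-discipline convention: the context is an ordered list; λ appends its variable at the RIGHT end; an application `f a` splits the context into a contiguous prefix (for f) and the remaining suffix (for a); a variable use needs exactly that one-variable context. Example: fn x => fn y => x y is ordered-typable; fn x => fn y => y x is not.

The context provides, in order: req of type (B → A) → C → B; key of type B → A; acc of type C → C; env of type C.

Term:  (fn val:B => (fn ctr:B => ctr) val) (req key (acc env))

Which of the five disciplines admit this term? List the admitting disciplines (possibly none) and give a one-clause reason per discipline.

admitted in: ordered, linear, affine, relevant, unrestricted
variable uses: req: 1; key: 1; acc: 1; env: 1; val (bound): 1; ctr (bound): 1
use order (left to right): ctr, val, req, key, acc, env
typing: well-typed at B
ordered ✓ (req, key, acc, env, val, ctr: once each, no exchange needed)
linear ✓ (req, key, acc, env, val, ctr: one use apiece)
affine ✓ (at most one use each (req, key, acc, env, val, ctr))
relevant ✓ (every one of req, key, acc, env, val, ctr appears)
unrestricted ✓ (typability at B is all that's needed)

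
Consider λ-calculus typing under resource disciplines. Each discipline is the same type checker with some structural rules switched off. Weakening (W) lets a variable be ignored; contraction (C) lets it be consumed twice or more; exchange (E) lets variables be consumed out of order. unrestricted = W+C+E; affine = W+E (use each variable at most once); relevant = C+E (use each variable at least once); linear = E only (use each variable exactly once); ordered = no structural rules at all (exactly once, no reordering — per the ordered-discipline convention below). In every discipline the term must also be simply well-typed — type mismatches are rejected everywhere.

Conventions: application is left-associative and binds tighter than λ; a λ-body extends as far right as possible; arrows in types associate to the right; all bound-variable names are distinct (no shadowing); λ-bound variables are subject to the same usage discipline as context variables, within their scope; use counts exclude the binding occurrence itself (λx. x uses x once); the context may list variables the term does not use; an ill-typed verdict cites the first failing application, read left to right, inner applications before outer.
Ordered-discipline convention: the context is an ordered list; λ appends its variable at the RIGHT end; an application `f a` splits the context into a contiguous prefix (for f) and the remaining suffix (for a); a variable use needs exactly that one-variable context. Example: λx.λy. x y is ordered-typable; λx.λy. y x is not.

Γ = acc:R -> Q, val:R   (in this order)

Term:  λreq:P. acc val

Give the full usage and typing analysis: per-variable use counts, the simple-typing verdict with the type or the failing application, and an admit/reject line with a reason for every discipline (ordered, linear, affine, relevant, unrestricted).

usage: acc: 1×, val: 1×, req (λ-bound): 0×
uses in reading order: acc, val
typing: well-typed at P -> Q
ordered ✗ (unused: req — weakening required)
linear ✗ (unused: req — weakening required)
affine ✓ (no duplicate uses among acc, val, req)
relevant ✗ (unused: req — weakening required)
unrestricted ✓ (type-checks (P -> Q) and nothing is barred)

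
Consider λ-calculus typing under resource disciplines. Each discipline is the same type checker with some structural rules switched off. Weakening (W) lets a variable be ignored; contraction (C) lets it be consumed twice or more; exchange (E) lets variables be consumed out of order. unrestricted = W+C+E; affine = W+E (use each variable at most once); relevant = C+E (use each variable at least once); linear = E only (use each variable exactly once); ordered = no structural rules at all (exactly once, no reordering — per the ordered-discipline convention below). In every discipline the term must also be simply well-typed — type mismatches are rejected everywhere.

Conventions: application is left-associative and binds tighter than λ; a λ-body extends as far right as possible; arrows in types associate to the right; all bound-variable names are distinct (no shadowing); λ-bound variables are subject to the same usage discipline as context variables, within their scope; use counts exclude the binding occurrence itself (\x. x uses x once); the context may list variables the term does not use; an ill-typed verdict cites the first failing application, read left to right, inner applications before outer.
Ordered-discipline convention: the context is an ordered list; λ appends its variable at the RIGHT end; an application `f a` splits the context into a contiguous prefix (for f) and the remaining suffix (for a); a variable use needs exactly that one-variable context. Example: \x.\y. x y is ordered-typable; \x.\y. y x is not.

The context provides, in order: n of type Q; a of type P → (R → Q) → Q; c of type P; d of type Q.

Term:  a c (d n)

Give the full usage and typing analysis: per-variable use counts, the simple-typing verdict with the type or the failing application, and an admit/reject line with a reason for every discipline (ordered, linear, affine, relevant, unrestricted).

variable uses: n ×1, a ×1, c ×1, d ×1
left-to-right use order: a, c, d, n
typing: ill-typed: non-function type Q applied to an argument
ordered ✗ (fails simple typing)
linear ✗ (a type mismatch blocks all five)
affine ✗ (the type mismatch rejects it)
relevant ✗ (not simply typable)
unrestricted ✗ (fails simple typing)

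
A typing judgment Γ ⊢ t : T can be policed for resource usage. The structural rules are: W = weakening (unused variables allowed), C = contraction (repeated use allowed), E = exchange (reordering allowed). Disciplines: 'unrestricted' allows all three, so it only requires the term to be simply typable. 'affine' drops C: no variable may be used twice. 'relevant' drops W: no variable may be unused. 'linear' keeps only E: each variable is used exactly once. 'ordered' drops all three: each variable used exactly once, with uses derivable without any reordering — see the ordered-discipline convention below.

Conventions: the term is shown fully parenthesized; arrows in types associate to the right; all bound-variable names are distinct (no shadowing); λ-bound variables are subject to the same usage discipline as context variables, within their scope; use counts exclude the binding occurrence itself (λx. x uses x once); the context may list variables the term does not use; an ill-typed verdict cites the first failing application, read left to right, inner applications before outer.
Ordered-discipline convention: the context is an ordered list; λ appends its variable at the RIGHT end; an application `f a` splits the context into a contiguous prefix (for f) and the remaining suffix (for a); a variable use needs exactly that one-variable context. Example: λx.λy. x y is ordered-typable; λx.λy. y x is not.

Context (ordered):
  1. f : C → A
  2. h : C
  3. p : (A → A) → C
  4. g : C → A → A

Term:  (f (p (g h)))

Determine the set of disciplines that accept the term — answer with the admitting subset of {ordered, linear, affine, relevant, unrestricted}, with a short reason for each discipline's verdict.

admitting disciplines: linear, affine, relevant, unrestricted
usage: f: 1×; h: 1×; p: 1×; g: 1×
order of uses: f, p, g, h
typing: well-typed at A
ordered: ✗ — no contiguous prefix/suffix split fits f, p, g, h
linear: ✓ — exactly-once usage across f, h, p, g
affine: ✓ — at most one use each (f, h, p, g)
relevant: ✓ — none of f, h, p, g goes unused
unrestricted: ✓ — well-typed at A; no restrictions here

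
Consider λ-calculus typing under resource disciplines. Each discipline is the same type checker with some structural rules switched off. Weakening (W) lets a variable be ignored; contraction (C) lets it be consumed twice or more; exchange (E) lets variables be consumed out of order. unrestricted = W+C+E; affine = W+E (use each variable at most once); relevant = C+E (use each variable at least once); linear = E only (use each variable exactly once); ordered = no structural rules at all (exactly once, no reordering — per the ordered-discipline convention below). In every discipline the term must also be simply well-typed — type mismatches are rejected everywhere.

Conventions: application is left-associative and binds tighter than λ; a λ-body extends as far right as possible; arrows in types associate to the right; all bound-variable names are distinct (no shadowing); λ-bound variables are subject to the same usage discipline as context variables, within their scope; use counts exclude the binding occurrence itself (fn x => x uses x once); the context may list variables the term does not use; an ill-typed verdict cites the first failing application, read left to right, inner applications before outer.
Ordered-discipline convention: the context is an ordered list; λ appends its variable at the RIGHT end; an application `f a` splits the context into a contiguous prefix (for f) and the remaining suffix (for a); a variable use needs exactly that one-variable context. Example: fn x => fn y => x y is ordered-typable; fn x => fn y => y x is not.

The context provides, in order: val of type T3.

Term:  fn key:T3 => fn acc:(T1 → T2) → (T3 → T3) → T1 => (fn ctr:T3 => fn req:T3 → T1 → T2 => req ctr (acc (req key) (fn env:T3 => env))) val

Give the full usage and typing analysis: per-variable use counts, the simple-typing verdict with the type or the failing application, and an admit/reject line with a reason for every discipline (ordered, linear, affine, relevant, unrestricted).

usage: val: 1×; key (λ-bound): 1×; acc (λ-bound): 1×; ctr (λ-bound): 1×; req (λ-bound): 2×; env (λ-bound): 1×
left-to-right use order: req, ctr, acc, req, key, env, val
typing: ✓ — T3 → ((T1 → T2) → (T3 → T3) → T1) → (T3 → T1 → T2) → T2
ordered ✗ (repeated use of req ×2)
linear ✗ (repeated use of req ×2)
affine ✗ (repeated use of req ×2)
relevant ✓ (at least one use each (val, key, acc, ctr, req, env))
unrestricted ✓ (well-typed at T3 → ((T1 → T2) → (T3 → T3) → T1) → (T3 → T1 → T2) → T2; no restrictions here)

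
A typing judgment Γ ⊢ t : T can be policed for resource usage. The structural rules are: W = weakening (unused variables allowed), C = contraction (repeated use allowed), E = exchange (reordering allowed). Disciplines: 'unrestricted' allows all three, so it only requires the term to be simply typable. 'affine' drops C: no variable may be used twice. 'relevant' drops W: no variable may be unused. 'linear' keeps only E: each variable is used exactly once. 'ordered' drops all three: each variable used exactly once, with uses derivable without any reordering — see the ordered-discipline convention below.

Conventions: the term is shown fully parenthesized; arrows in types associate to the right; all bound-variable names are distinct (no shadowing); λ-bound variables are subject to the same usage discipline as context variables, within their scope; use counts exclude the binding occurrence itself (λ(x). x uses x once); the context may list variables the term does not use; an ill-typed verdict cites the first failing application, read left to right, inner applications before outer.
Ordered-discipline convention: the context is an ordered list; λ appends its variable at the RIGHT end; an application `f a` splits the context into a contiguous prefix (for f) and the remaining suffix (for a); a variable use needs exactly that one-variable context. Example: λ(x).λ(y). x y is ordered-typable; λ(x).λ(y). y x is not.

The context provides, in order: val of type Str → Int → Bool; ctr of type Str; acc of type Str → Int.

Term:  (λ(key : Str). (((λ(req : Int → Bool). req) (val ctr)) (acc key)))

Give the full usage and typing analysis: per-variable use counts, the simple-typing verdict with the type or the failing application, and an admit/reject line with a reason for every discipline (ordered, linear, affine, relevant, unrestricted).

usage: val=1; ctr=1; acc=1; key [bound]=1; req [bound]=1
use order (left to right): req, val, ctr, acc, key
typing: ✓ — Str → Bool
ordered: ✓ — single-use (val, ctr, acc, key, req), ordered derivation ok
linear: ✓ — exactly-once usage across val, ctr, acc, key, req
affine: ✓ — val, ctr, acc, key, req: no repeats, contraction unneeded
relevant: ✓ — none of val, ctr, acc, key, req goes unused
unrestricted: ✓ — simply typable at Str → Bool; W, C, E all held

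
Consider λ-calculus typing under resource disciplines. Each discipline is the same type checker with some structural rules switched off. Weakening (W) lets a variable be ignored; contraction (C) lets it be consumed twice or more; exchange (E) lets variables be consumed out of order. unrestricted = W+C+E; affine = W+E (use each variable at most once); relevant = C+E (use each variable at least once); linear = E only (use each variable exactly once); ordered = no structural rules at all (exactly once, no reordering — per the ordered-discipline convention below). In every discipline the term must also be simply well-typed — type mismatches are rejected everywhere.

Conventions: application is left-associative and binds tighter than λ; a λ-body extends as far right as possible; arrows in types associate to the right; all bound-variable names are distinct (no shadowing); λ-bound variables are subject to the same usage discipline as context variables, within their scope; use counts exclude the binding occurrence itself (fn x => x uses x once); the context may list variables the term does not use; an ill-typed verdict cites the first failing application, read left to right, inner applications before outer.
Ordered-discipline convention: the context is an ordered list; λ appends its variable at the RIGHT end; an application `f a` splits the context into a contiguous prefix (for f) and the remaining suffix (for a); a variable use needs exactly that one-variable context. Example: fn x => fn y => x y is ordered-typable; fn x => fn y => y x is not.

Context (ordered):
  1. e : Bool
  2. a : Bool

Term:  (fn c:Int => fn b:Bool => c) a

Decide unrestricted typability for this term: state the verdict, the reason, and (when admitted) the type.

no — the type mismatch rejects it
variable uses: e ×0, a ×1, c (bound) ×1, b (bound) ×0
order of uses: c, a
typing: ill-typed: a function awaiting Int gets Bool
summary: ordered ✗, linear ✗, affine ✗, relevant ✗, unrestricted ✗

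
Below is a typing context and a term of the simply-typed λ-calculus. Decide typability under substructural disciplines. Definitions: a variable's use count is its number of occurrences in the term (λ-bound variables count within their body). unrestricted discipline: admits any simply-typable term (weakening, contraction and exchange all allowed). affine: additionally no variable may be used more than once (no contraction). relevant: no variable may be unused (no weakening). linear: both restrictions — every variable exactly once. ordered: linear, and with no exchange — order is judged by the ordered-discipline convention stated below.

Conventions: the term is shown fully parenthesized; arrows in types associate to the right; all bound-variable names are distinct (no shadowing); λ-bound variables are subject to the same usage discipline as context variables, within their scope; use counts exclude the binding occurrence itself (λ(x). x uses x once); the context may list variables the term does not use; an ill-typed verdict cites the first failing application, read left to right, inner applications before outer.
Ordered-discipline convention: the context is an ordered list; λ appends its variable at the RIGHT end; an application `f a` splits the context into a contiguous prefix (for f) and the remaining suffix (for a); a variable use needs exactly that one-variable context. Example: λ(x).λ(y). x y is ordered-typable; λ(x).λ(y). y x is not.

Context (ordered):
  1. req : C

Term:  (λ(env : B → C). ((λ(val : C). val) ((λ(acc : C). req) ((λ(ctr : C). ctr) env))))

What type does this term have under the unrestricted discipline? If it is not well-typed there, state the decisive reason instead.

not well-typed under unrestricted — not simply typable
variable uses: req: 1×; env [bound]: 1×; val [bound]: 1×; acc [bound]: 0×; ctr [bound]: 1×
use order (left to right): val, req, ctr, env
typing: ill-typed: an argument B → C mismatches the expected C
per-discipline verdicts: ordered ✗, linear ✗, affine ✗, relevant ✗, unrestricted ✗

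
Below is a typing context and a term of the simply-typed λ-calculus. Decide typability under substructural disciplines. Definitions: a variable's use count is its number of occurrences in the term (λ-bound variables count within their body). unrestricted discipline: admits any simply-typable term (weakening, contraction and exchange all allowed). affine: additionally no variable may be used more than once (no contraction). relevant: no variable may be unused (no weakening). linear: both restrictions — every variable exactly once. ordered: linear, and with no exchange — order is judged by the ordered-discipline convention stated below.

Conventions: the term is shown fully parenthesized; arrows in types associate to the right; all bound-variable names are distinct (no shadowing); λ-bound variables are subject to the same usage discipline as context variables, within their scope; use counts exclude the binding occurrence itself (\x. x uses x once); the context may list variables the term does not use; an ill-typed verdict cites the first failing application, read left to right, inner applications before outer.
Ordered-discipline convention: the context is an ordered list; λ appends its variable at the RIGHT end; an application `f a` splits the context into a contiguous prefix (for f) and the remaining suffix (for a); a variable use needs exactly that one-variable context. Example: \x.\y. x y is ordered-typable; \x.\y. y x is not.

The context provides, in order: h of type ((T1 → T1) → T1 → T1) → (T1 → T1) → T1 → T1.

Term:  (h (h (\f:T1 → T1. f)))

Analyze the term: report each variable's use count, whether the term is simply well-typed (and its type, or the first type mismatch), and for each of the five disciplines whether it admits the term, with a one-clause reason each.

counts: h: 2×, f (bound): 1×
uses in reading order: h, h, f
typing: well-typed — term : (T1 → T1) → T1 → T1
ordered ✗ (repeated use of h ×2)
linear ✗ (repeated use of h ×2)
affine ✗ (repeated use of h ×2)
relevant ✓ (every one of h, f appears)
unrestricted ✓ (typability at (T1 → T1) → T1 → T1 is all that's needed)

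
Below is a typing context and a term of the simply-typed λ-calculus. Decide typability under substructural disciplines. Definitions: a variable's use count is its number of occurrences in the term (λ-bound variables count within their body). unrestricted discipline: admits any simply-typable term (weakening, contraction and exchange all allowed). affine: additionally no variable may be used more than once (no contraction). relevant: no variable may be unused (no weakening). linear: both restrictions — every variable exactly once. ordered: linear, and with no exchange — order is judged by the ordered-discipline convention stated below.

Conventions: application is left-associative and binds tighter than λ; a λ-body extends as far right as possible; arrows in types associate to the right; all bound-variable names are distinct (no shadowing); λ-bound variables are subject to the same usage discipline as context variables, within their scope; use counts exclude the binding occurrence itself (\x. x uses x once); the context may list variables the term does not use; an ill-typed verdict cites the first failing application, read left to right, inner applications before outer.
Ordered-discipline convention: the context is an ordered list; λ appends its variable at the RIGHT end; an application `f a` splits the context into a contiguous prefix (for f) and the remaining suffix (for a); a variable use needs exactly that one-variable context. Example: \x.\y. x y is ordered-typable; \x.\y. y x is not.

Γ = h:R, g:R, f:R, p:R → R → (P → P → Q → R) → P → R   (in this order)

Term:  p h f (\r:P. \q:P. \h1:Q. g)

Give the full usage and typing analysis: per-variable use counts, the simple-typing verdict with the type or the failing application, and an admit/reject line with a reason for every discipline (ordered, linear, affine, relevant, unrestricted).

variable uses: h: 1×, g: 1×, f: 1×, p: 1×, r (bound): 0×, q (bound): 0×, h1 (bound): 0×
uses in reading order: p, h, f, g
typing: well-typed — term : P → R
ordered: ✗ — needs weakening: r, q, h1 unused
linear: ✗ — needs weakening: r, q, h1 unused
affine: ✓ — none of h, g, f, p, r, q, h1 used more than once
relevant: ✗ — needs weakening: r, q, h1 unused
unrestricted: ✓ — type-checks (P → R) and nothing is barred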